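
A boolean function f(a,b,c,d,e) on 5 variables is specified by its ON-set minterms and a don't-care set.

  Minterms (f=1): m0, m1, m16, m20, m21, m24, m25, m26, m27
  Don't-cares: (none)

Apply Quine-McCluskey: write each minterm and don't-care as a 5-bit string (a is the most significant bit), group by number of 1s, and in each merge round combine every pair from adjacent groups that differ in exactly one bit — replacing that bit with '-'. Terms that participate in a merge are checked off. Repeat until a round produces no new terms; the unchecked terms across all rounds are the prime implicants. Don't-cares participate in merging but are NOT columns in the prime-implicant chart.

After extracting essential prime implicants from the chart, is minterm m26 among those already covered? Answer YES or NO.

[col 0] 00000*, 00001*, 10000*, 10100*, 10101*, 11000*, 11001*, 11010*, 11011*
[col 1] -0000, 0000-, 1-000, 10-00, 1010-, 110-0*, 110-1*, 1100-*, 1101-*
[col 2] 110--
Prime implicants: -0000, 0000-, 1-000, 10-00, 1010-, 110--
PI chart (minterm → PIs covering it):
  0 | -0000,0000-
  1 | 0000-  (sole → essential)
  16 | -0000,1-000,10-00
  20 | 10-00,1010-
  21 | 1010-  (sole → essential)
  24 | 1-000,110--
  25 | 110--  (sole → essential)
  26 | 110--  (sole → essential)
  27 | 110--  (sole → essential)
Essential prime implicants: 0000-, 1010-, 110--

YES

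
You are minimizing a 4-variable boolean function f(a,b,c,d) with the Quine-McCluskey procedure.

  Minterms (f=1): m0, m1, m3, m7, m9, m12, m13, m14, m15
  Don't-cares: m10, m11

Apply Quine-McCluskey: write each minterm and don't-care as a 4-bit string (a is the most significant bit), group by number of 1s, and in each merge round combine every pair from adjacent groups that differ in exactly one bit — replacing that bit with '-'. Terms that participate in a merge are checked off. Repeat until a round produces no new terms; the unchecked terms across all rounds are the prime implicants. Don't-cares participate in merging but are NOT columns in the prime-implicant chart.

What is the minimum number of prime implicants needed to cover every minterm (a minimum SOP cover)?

4

size-2^0 implicants → 0000(✓)  0001(✓)  0011(✓)  0111(✓)  1001(✓)  1010(✓)  1011(✓)  1100(✓)  1101(✓)  1110(✓)  1111(✓)
size-2^1 implicants → -001(✓)  -011(✓)  -111(✓)  0-11(✓)  00-1(✓)  000-  1-01(✓)  1-10(✓)  1-11(✓)  10-1(✓)  101-(✓)  11-0(✓)  11-1(✓)  110-(✓)  111-(✓)
size-2^2 implicants → --11  -0-1  1--1  1-1-  11--
Unchecked terms (primes): --11, -0-1, 000-, 1--1, 1-1-, 11--
Minterm coverage:
  m0 ⊆ 000- [E]
  m1 ⊆ -0-1,000-
  m3 ⊆ --11,-0-1
  m7 ⊆ --11 [E]
  m9 ⊆ -0-1,1--1
  m12 ⊆ 11-- [E]
  m13 ⊆ 1--1,11--
  m14 ⊆ 1-1-,11--
  m15 ⊆ --11,1--1,1-1-,11--
E = {--11, 000-, 11--}
Petrick residual → -0-1
Cover = cd + b'd + a'b'c' + ab  |cover|=4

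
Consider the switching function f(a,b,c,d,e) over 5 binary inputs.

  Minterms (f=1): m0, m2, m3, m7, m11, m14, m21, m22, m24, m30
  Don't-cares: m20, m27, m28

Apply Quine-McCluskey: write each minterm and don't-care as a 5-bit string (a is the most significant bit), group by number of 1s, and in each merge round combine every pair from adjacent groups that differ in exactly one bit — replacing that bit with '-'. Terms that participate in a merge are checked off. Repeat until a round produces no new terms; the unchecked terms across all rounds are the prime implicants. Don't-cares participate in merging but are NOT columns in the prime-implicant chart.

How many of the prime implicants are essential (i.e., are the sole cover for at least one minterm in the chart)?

6

Round 0: 00000✓ 00010✓ 00011✓ 00111✓ 01011✓ 01110✓ 10100✓ 10101✓ 10110✓ 11000✓ 11011✓ 11100✓ 11110✓
Round 1: -1011 -1110 0-011 00-11 000-0 0001- 1-100✓ 1-110✓ 101-0✓ 1010- 11-00 111-0✓
Round 2: 1-1-0
PIs = {-1011, -1110, 0-011, 00-11, 000-0, 0001-, 1-1-0, 1010-, 11-00}
Coverage chart:
  m0: 000-0 ←essential
  m2: 000-0,0001-
  m3: 0-011,00-11,0001-
  m7: 00-11 ←essential
  m11: -1011,0-011
  m14: -1110 ←essential
  m21: 1010- ←essential
  m22: 1-1-0 ←essential
  m24: 11-00 ←essential
  m30: -1110,1-1-0
Essential: -1110, 00-11, 000-0, 1-1-0, 1010-, 11-00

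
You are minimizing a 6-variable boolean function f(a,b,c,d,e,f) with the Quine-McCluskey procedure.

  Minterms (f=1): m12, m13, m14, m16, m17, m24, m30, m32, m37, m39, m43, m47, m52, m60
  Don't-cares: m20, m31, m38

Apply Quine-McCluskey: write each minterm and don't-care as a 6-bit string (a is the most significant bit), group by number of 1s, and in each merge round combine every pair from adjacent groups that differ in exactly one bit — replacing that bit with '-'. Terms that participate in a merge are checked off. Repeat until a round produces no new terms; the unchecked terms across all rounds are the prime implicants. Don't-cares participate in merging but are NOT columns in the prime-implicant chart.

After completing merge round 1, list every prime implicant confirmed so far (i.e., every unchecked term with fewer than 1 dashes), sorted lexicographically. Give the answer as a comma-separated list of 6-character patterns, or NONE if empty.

100000

size-2^0 implicants → 001100(✓)  001101(✓)  001110(✓)  010000(✓)  010001(✓)  010100(✓)  011000(✓)  011110(✓)  011111(✓)  100000  100101(✓)  100110(✓)  100111(✓)  101011(✓)  101111(✓)  110100(✓)  111100(✓)
size-2^1 implicants → -10100  0-1110  0011-0  00110-  01-000  010-00  01000-  01111-  10-111  1001-1  10011-  101-11  11-100
Unchecked terms (primes): -10100, 0-1110, 0011-0, 00110-, 01-000, 010-00, 01000-, 01111-, 10-111, 100000, 1001-1, 10011-, 101-11, 11-100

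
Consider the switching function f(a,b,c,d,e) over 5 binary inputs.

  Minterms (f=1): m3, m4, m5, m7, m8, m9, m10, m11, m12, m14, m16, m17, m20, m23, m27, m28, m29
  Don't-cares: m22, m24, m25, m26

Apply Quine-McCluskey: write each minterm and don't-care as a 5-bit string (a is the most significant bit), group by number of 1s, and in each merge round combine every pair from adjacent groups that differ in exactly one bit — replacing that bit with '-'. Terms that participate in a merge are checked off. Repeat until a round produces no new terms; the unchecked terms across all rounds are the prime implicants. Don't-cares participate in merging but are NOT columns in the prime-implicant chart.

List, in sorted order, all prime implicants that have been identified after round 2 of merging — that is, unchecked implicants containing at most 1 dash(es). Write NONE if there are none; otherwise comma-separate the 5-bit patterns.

size-2^0 implicants → 00011(✓)  00100(✓)  00101(✓)  00111(✓)  01000(✓)  01001(✓)  01010(✓)  01011(✓)  01100(✓)  01110(✓)  10000(✓)  10001(✓)  10100(✓)  10110(✓)  10111(✓)  11000(✓)  11001(✓)  11010(✓)  11011(✓)  11100(✓)  11101(✓)
size-2^1 implicants → -0100(✓)  -0111  -1000(✓)  -1001(✓)  -1010(✓)  -1011(✓)  -1100(✓)  0-011  0-100(✓)  00-11  001-1  0010-  01-00(✓)  01-10(✓)  010-0(✓)  010-1(✓)  0100-(✓)  0101-(✓)  011-0(✓)  1-000(✓)  1-001(✓)  1-100(✓)  10-00(✓)  1000-(✓)  101-0  1011-  11-00(✓)  11-01(✓)  110-0(✓)  110-1(✓)  1100-(✓)  1101-(✓)  1110-(✓)
size-2^2 implicants → --100  -1-00  -10-0(✓)  -10-1(✓)  -100-(✓)  -101-(✓)  01--0  010--(✓)  1--00  1-00-  11-0-  110--(✓)
size-2^3 implicants → -10--
Unchecked terms (primes): --100, -0111, -1-00, -10--, 0-011, 00-11, 001-1, 0010-, 01--0, 1--00, 1-00-, 101-0, 1011-, 11-0-

-0111, 0-011, 00-11, 001-1, 0010-, 101-0, 1011-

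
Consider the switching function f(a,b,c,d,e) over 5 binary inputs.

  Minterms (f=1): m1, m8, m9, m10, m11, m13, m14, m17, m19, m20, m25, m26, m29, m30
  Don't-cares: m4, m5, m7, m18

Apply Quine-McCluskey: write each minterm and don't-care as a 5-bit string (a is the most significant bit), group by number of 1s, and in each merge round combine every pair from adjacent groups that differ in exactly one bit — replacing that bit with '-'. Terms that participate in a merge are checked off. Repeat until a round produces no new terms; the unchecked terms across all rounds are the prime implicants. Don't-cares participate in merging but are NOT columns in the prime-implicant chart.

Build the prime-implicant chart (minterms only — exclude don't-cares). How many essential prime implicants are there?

[col 0] 00001*, 00100*, 00101*, 00111*, 01000*, 01001*, 01010*, 01011*, 01101*, 01110*, 10001*, 10010*, 10011*, 10100*, 11001*, 11010*, 11101*, 11110*
[col 1] -0001*, -0100, -1001*, -1010*, -1101*, -1110*, 0-001*, 0-101*, 00-01*, 001-1, 0010-, 01-01*, 01-10*, 010-0*, 010-1*, 0100-*, 0101-*, 1-001*, 1-010, 100-1, 1001-, 11-01*, 11-10*
[col 2] --001, -1-01, -1-10, 0--01, 010--
Prime implicants: --001, -0100, -1-01, -1-10, 0--01, 001-1, 0010-, 010--, 1-010, 100-1, 1001-
PI chart (minterm → PIs covering it):
  1 | --001,0--01
  8 | 010--  (sole → essential)
  9 | --001,-1-01,0--01,010--
  10 | -1-10,010--
  11 | 010--  (sole → essential)
  13 | -1-01,0--01
  14 | -1-10  (sole → essential)
  17 | --001,100-1
  19 | 100-1,1001-
  20 | -0100  (sole → essential)
  25 | --001,-1-01
  26 | -1-10,1-010
  29 | -1-01  (sole → essential)
  30 | -1-10  (sole → essential)
Essential prime implicants: -0100, -1-01, -1-10, 010--

4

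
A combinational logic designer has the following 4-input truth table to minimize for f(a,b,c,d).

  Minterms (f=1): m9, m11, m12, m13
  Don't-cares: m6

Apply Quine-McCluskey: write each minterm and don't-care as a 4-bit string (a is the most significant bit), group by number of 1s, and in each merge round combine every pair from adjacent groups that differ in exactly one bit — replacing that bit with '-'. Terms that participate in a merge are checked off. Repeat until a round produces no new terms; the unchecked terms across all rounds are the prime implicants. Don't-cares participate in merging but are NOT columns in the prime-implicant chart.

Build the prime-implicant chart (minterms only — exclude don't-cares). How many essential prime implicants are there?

2

Round 0: 0110 1001✓ 1011✓ 1100✓ 1101✓
Round 1: 1-01 10-1 110-
PIs = {0110, 1-01, 10-1, 110-}
Coverage chart:
  m9: 1-01,10-1
  m11: 10-1 ←essential
  m12: 110- ←essential
  m13: 1-01,110-
Essential: 10-1, 110-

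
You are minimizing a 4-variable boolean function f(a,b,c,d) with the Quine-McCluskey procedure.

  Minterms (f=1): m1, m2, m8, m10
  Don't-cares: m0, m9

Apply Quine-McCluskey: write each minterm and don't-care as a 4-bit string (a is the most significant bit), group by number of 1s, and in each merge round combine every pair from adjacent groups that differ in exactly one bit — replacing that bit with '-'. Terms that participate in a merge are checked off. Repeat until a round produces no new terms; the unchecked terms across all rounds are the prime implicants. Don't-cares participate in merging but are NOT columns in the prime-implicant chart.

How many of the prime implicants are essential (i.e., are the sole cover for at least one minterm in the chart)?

size-2^0 implicants → 0000(✓)  0001(✓)  0010(✓)  1000(✓)  1001(✓)  1010(✓)
size-2^1 implicants → -000(✓)  -001(✓)  -010(✓)  00-0(✓)  000-(✓)  10-0(✓)  100-(✓)
size-2^2 implicants → -0-0  -00-
Unchecked terms (primes): -0-0, -00-
Minterm coverage:
  m1 ⊆ -00- [E]
  m2 ⊆ -0-0 [E]
  m8 ⊆ -0-0,-00-
  m10 ⊆ -0-0 [E]
E = {-0-0, -00-}

2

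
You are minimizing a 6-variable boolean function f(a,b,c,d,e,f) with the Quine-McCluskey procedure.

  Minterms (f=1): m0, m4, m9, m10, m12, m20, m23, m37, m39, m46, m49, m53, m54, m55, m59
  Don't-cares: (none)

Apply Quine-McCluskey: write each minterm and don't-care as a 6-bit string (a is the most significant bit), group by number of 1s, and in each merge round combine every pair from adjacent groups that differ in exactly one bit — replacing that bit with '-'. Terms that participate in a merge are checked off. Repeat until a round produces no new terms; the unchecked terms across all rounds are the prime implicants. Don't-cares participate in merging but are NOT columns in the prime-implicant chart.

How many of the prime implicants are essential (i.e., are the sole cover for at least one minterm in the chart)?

11

size-2^0 implicants → 000000(✓)  000100(✓)  001001  001010  001100(✓)  010100(✓)  010111(✓)  100101(✓)  100111(✓)  101110  110001(✓)  110101(✓)  110110(✓)  110111(✓)  111011
size-2^1 implicants → -10111  0-0100  00-100  000-00  1-0101(✓)  1-0111(✓)  1001-1(✓)  110-01  1101-1(✓)  11011-
size-2^2 implicants → 1-01-1
Unchecked terms (primes): -10111, 0-0100, 00-100, 000-00, 001001, 001010, 1-01-1, 101110, 110-01, 11011-, 111011
Minterm coverage:
  m0 ⊆ 000-00 [E]
  m4 ⊆ 0-0100,00-100,000-00
  m9 ⊆ 001001 [E]
  m10 ⊆ 001010 [E]
  m12 ⊆ 00-100 [E]
  m20 ⊆ 0-0100 [E]
  m23 ⊆ -10111 [E]
  m37 ⊆ 1-01-1 [E]
  m39 ⊆ 1-01-1 [E]
  m46 ⊆ 101110 [E]
  m49 ⊆ 110-01 [E]
  m53 ⊆ 1-01-1,110-01
  m54 ⊆ 11011- [E]
  m55 ⊆ -10111,1-01-1,11011-
  m59 ⊆ 111011 [E]
E = {-10111, 0-0100, 00-100, 000-00, 001001, 001010, 1-01-1, 101110, 110-01, 11011-, 111011}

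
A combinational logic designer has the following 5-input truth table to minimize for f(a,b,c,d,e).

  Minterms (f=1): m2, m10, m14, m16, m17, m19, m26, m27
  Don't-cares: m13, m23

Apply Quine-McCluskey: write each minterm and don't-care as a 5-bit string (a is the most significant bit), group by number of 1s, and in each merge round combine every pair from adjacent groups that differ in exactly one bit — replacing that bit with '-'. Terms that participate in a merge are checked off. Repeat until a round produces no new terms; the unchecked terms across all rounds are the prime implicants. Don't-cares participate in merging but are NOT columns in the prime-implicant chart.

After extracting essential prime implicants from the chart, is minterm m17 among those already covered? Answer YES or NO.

YES

size-2^0 implicants → 00010(✓)  01010(✓)  01101  01110(✓)  10000(✓)  10001(✓)  10011(✓)  10111(✓)  11010(✓)  11011(✓)
size-2^1 implicants → -1010  0-010  01-10  1-011  10-11  100-1  1000-  1101-
Unchecked terms (primes): -1010, 0-010, 01-10, 01101, 1-011, 10-11, 100-1, 1000-, 1101-
Minterm coverage:
  m2 ⊆ 0-010 [E]
  m10 ⊆ -1010,0-010,01-10
  m14 ⊆ 01-10 [E]
  m16 ⊆ 1000- [E]
  m17 ⊆ 100-1,1000-
  m19 ⊆ 1-011,10-11,100-1
  m26 ⊆ -1010,1101-
  m27 ⊆ 1-011,1101-
E = {0-010, 01-10, 1000-}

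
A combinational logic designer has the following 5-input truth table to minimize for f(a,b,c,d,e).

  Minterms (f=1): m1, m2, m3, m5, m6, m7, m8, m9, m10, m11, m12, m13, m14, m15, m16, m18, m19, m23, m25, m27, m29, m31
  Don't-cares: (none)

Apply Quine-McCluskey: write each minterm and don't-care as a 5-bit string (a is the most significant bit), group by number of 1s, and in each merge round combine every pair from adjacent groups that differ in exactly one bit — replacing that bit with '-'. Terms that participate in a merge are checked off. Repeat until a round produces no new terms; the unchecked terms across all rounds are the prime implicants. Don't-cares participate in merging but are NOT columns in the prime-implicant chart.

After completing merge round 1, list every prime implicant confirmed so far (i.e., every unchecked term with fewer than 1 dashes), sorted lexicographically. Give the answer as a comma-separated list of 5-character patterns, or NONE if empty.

NONE

size-2^0 implicants → 00001(✓)  00010(✓)  00011(✓)  00101(✓)  00110(✓)  00111(✓)  01000(✓)  01001(✓)  01010(✓)  01011(✓)  01100(✓)  01101(✓)  01110(✓)  01111(✓)  10000(✓)  10010(✓)  10011(✓)  10111(✓)  11001(✓)  11011(✓)  11101(✓)  11111(✓)
size-2^1 implicants → -0010(✓)  -0011(✓)  -0111(✓)  -1001(✓)  -1011(✓)  -1101(✓)  -1111(✓)  0-001(✓)  0-010(✓)  0-011(✓)  0-101(✓)  0-110(✓)  0-111(✓)  00-01(✓)  00-10(✓)  00-11(✓)  000-1(✓)  0001-(✓)  001-1(✓)  0011-(✓)  01-00(✓)  01-01(✓)  01-10(✓)  01-11(✓)  010-0(✓)  010-1(✓)  0100-(✓)  0101-(✓)  011-0(✓)  011-1(✓)  0110-(✓)  0111-(✓)  1-011(✓)  1-111(✓)  10-11(✓)  100-0  1001-(✓)  11-01(✓)  11-11(✓)  110-1(✓)  111-1(✓)
size-2^2 implicants → --011(✓)  --111(✓)  -0-11(✓)  -001-  -1-01(✓)  -1-11(✓)  -10-1(✓)  -11-1(✓)  0--01(✓)  0--10(✓)  0--11(✓)  0-0-1(✓)  0-01-(✓)  0-1-1(✓)  0-11-(✓)  00--1(✓)  00-1-(✓)  01--0(✓)  01--1(✓)  01-0-(✓)  01-1-(✓)  010--(✓)  011--(✓)  1--11(✓)  11--1(✓)
size-2^3 implicants → ---11  -1--1  0---1  0--1-  01---
Unchecked terms (primes): ---11, -001-, -1--1, 0---1, 0--1-, 01---, 100-0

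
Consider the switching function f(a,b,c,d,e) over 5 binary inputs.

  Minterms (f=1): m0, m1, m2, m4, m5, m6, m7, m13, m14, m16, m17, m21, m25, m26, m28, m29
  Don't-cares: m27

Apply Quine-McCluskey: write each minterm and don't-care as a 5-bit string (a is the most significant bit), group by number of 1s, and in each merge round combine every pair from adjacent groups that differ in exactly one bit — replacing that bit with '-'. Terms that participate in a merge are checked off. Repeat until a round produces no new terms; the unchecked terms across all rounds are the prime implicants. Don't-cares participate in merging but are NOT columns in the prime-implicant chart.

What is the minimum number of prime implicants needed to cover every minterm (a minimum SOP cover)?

8

Round 0: 00000✓ 00001✓ 00010✓ 00100✓ 00101✓ 00110✓ 00111✓ 01101✓ 01110✓ 10000✓ 10001✓ 10101✓ 11001✓ 11010✓ 11011✓ 11100✓ 11101✓
Round 1: -0000✓ -0001✓ -0101✓ -1101✓ 0-101✓ 0-110 00-00✓ 00-01✓ 00-10✓ 000-0✓ 0000-✓ 001-0✓ 001-1✓ 0010-✓ 0011-✓ 1-001✓ 1-101✓ 10-01✓ 1000-✓ 11-01✓ 110-1 1101- 1110-
Round 2: --101 -0-01 -000- 00--0 00-0- 001-- 1--01
PIs = {--101, -0-01, -000-, 0-110, 00--0, 00-0-, 001--, 1--01, 110-1, 1101-, 1110-}
Coverage chart:
  m0: -000-,00--0,00-0-
  m1: -0-01,-000-,00-0-
  m2: 00--0 ←essential
  m4: 00--0,00-0-,001--
  m5: --101,-0-01,00-0-,001--
  m6: 0-110,00--0,001--
  m7: 001-- ←essential
  m13: --101 ←essential
  m14: 0-110 ←essential
  m16: -000- ←essential
  m17: -0-01,-000-,1--01
  m21: --101,-0-01,1--01
  m25: 1--01,110-1
  m26: 1101- ←essential
  m28: 1110- ←essential
  m29: --101,1--01,1110-
Essential: --101, -000-, 0-110, 00--0, 001--, 1101-, 1110-
Petrick residual → 1--01
Min cover (8 terms): cd'e + b'c'd' + a'cde' + a'b'e' + a'b'c + ad'e + abc'd + abcd'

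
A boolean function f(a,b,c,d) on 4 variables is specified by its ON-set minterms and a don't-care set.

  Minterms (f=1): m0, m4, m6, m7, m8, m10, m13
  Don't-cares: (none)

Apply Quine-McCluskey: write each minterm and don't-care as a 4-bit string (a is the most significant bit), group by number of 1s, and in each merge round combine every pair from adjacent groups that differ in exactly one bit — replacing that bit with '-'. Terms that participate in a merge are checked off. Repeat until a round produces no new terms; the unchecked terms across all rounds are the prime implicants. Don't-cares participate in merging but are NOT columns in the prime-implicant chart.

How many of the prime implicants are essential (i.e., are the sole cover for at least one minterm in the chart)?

3

[col 0] 0000*, 0100*, 0110*, 0111*, 1000*, 1010*, 1101
[col 1] -000, 0-00, 01-0, 011-, 10-0
Prime implicants: -000, 0-00, 01-0, 011-, 10-0, 1101
PI chart (minterm → PIs covering it):
  0 | -000,0-00
  4 | 0-00,01-0
  6 | 01-0,011-
  7 | 011-  (sole → essential)
  8 | -000,10-0
  10 | 10-0  (sole → essential)
  13 | 1101  (sole → essential)
Essential prime implicants: 011-, 10-0, 1101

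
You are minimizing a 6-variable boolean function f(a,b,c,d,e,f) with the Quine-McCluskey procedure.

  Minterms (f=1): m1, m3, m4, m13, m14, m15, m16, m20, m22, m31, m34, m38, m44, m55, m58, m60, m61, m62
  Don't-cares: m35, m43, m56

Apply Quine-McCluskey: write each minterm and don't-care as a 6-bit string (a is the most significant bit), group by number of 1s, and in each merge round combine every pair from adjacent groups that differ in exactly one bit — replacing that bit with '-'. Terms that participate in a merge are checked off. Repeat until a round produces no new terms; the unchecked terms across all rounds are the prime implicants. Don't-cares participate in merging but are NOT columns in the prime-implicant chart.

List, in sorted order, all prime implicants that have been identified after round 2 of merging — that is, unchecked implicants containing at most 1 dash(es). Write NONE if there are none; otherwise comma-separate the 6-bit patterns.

Round 0: 000001✓ 000011✓ 000100✓ 001101✓ 001110✓ 001111✓ 010000✓ 010100✓ 010110✓ 011111✓ 100010✓ 100011✓ 100110✓ 101011✓ 101100✓ 110111 111000✓ 111010✓ 111100✓ 111101✓ 111110✓
Round 1: -00011 0-0100 0-1111 0000-1 0011-1 00111- 010-00 0101-0 1-1100 10-011 100-10 10001- 111-00✓ 111-10✓ 1110-0✓ 1111-0✓ 11110-
Round 2: 111--0
PIs = {-00011, 0-0100, 0-1111, 0000-1, 0011-1, 00111-, 010-00, 0101-0, 1-1100, 10-011, 100-10, 10001-, 110111, 111--0, 11110-}

-00011, 0-0100, 0-1111, 0000-1, 0011-1, 00111-, 010-00, 0101-0, 1-1100, 10-011, 100-10, 10001-, 110111, 11110-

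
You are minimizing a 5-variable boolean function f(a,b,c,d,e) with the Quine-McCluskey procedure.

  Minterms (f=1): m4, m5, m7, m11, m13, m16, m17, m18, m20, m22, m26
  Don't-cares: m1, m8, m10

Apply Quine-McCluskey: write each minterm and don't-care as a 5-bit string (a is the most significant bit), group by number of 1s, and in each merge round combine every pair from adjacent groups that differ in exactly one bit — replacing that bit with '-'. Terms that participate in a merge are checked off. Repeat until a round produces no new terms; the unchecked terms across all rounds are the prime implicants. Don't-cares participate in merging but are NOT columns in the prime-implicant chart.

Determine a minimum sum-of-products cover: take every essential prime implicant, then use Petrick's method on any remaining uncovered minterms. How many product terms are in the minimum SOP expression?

size-2^0 implicants → 00001(✓)  00100(✓)  00101(✓)  00111(✓)  01000(✓)  01010(✓)  01011(✓)  01101(✓)  10000(✓)  10001(✓)  10010(✓)  10100(✓)  10110(✓)  11010(✓)
size-2^1 implicants → -0001  -0100  -1010  0-101  00-01  001-1  0010-  010-0  0101-  1-010  10-00(✓)  10-10(✓)  100-0(✓)  1000-  101-0(✓)
size-2^2 implicants → 10--0
Unchecked terms (primes): -0001, -0100, -1010, 0-101, 00-01, 001-1, 0010-, 010-0, 0101-, 1-010, 10--0, 1000-
Minterm coverage:
  m4 ⊆ -0100,0010-
  m5 ⊆ 0-101,00-01,001-1,0010-
  m7 ⊆ 001-1 [E]
  m11 ⊆ 0101- [E]
  m13 ⊆ 0-101 [E]
  m16 ⊆ 10--0,1000-
  m17 ⊆ -0001,1000-
  m18 ⊆ 1-010,10--0
  m20 ⊆ -0100,10--0
  m22 ⊆ 10--0 [E]
  m26 ⊆ -1010,1-010
E = {0-101, 001-1, 0101-, 10--0}
Petrick residual → -0001, -0100, -1010
Cover = b'c'd'e + b'cd'e' + bc'de' + a'cd'e + a'b'ce + a'bc'd + ab'e'  |cover|=7

7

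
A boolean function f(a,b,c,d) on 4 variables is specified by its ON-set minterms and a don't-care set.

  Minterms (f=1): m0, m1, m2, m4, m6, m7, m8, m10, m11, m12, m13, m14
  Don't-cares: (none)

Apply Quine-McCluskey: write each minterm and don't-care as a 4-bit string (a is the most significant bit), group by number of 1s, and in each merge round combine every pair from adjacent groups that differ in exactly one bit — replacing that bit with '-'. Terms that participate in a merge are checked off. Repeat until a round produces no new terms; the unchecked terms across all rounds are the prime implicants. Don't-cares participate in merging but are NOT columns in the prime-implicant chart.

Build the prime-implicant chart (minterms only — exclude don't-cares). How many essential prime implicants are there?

size-2^0 implicants → 0000(✓)  0001(✓)  0010(✓)  0100(✓)  0110(✓)  0111(✓)  1000(✓)  1010(✓)  1011(✓)  1100(✓)  1101(✓)  1110(✓)
size-2^1 implicants → -000(✓)  -010(✓)  -100(✓)  -110(✓)  0-00(✓)  0-10(✓)  00-0(✓)  000-  01-0(✓)  011-  1-00(✓)  1-10(✓)  10-0(✓)  101-  11-0(✓)  110-
size-2^2 implicants → --00(✓)  --10(✓)  -0-0(✓)  -1-0(✓)  0--0(✓)  1--0(✓)
size-2^3 implicants → ---0
Unchecked terms (primes): ---0, 000-, 011-, 101-, 110-
Minterm coverage:
  m0 ⊆ ---0,000-
  m1 ⊆ 000- [E]
  m2 ⊆ ---0 [E]
  m4 ⊆ ---0 [E]
  m6 ⊆ ---0,011-
  m7 ⊆ 011- [E]
  m8 ⊆ ---0 [E]
  m10 ⊆ ---0,101-
  m11 ⊆ 101- [E]
  m12 ⊆ ---0,110-
  m13 ⊆ 110- [E]
  m14 ⊆ ---0 [E]
E = {---0, 000-, 011-, 101-, 110-}

5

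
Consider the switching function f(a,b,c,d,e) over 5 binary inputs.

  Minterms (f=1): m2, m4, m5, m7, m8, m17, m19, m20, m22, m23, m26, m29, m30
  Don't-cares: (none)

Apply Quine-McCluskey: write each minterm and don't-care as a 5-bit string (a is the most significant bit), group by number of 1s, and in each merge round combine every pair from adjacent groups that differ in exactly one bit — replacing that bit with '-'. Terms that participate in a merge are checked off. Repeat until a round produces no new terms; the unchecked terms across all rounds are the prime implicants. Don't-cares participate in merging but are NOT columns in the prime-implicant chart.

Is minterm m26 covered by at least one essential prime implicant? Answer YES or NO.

Round 0: 00010 00100✓ 00101✓ 00111✓ 01000 10001✓ 10011✓ 10100✓ 10110✓ 10111✓ 11010✓ 11101 11110✓
Round 1: -0100 -0111 001-1 0010- 1-110 10-11 100-1 101-0 1011- 11-10
PIs = {-0100, -0111, 00010, 001-1, 0010-, 01000, 1-110, 10-11, 100-1, 101-0, 1011-, 11-10, 11101}
Coverage chart:
  m2: 00010 ←essential
  m4: -0100,0010-
  m5: 001-1,0010-
  m7: -0111,001-1
  m8: 01000 ←essential
  m17: 100-1 ←essential
  m19: 10-11,100-1
  m20: -0100,101-0
  m22: 1-110,101-0,1011-
  m23: -0111,10-11,1011-
  m26: 11-10 ←essential
  m29: 11101 ←essential
  m30: 1-110,11-10
Essential: 00010, 01000, 100-1, 11-10, 11101

YES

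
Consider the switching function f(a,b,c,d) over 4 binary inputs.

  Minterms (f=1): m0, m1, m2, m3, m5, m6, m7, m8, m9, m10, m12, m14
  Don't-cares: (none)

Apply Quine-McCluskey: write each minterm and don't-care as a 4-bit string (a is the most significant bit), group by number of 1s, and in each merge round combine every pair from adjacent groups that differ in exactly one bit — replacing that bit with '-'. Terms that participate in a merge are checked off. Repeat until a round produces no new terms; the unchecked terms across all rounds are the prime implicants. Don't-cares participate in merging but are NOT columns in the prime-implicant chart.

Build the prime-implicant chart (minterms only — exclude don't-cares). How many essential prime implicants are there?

size-2^0 implicants → 0000(✓)  0001(✓)  0010(✓)  0011(✓)  0101(✓)  0110(✓)  0111(✓)  1000(✓)  1001(✓)  1010(✓)  1100(✓)  1110(✓)
size-2^1 implicants → -000(✓)  -001(✓)  -010(✓)  -110(✓)  0-01(✓)  0-10(✓)  0-11(✓)  00-0(✓)  00-1(✓)  000-(✓)  001-(✓)  01-1(✓)  011-(✓)  1-00(✓)  1-10(✓)  10-0(✓)  100-(✓)  11-0(✓)
size-2^2 implicants → --10  -0-0  -00-  0--1  0-1-  00--  1--0
Unchecked terms (primes): --10, -0-0, -00-, 0--1, 0-1-, 00--, 1--0
Minterm coverage:
  m0 ⊆ -0-0,-00-,00--
  m1 ⊆ -00-,0--1,00--
  m2 ⊆ --10,-0-0,0-1-,00--
  m3 ⊆ 0--1,0-1-,00--
  m5 ⊆ 0--1 [E]
  m6 ⊆ --10,0-1-
  m7 ⊆ 0--1,0-1-
  m8 ⊆ -0-0,-00-,1--0
  m9 ⊆ -00- [E]
  m10 ⊆ --10,-0-0,1--0
  m12 ⊆ 1--0 [E]
  m14 ⊆ --10,1--0
E = {-00-, 0--1, 1--0}

3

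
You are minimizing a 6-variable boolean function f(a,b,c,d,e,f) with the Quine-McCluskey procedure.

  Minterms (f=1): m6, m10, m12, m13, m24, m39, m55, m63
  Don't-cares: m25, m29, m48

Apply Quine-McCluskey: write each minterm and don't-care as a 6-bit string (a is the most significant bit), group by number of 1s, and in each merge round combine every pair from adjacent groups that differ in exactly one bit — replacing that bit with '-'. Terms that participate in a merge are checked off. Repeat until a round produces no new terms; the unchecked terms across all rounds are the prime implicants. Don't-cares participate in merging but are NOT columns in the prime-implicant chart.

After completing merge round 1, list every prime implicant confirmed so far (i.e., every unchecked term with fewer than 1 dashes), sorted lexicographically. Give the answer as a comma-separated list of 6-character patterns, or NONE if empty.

000110, 001010, 110000

[col 0] 000110, 001010, 001100*, 001101*, 011000*, 011001*, 011101*, 100111*, 110000, 110111*, 111111*
[col 1] 0-1101, 00110-, 011-01, 01100-, 1-0111, 11-111
Prime implicants: 0-1101, 000110, 001010, 00110-, 011-01, 01100-, 1-0111, 11-111, 110000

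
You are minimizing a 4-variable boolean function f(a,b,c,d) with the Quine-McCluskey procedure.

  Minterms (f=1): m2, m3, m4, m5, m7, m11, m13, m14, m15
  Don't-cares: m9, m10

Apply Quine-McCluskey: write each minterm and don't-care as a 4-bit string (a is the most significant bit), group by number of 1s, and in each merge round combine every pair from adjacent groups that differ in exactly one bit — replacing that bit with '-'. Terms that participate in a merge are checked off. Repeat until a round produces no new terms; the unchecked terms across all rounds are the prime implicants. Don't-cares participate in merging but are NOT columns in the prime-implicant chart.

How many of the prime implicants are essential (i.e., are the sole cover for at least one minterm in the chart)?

3

[col 0] 0010*, 0011*, 0100*, 0101*, 0111*, 1001*, 1010*, 1011*, 1101*, 1110*, 1111*
[col 1] -010*, -011*, -101*, -111*, 0-11*, 001-*, 01-1*, 010-, 1-01*, 1-10*, 1-11*, 10-1*, 101-*, 11-1*, 111-*
[col 2] --11, -01-, -1-1, 1--1, 1-1-
Prime implicants: --11, -01-, -1-1, 010-, 1--1, 1-1-
PI chart (minterm → PIs covering it):
  2 | -01-  (sole → essential)
  3 | --11,-01-
  4 | 010-  (sole → essential)
  5 | -1-1,010-
  7 | --11,-1-1
  11 | --11,-01-,1--1,1-1-
  13 | -1-1,1--1
  14 | 1-1-  (sole → essential)
  15 | --11,-1-1,1--1,1-1-
Essential prime implicants: -01-, 010-, 1-1-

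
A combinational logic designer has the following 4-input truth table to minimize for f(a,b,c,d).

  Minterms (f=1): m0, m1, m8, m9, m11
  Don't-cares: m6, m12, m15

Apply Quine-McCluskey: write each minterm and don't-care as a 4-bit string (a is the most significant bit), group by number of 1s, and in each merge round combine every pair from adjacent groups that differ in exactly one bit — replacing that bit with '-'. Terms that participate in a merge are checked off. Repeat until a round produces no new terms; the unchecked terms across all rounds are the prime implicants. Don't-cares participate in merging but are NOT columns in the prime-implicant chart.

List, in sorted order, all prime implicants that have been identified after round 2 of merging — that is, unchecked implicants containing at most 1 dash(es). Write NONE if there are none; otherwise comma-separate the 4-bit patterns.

0110, 1-00, 1-11, 10-1

Round 0: 0000✓ 0001✓ 0110 1000✓ 1001✓ 1011✓ 1100✓ 1111✓
Round 1: -000✓ -001✓ 000-✓ 1-00 1-11 10-1 100-✓
Round 2: -00-
PIs = {-00-, 0110, 1-00, 1-11, 10-1}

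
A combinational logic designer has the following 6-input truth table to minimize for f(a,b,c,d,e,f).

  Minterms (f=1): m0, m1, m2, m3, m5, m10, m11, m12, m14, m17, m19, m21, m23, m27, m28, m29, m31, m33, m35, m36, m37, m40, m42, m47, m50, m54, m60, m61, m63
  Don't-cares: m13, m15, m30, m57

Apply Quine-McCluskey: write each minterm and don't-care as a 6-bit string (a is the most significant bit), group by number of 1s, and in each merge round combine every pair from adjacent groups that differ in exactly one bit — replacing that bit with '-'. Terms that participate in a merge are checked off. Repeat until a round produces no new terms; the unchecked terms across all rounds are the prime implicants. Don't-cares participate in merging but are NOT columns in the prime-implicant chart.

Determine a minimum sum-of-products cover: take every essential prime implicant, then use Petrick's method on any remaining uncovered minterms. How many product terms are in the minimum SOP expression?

[col 0] 000000*, 000001*, 000010*, 000011*, 000101*, 001010*, 001011*, 001100*, 001101*, 001110*, 001111*, 010001*, 010011*, 010101*, 010111*, 011011*, 011100*, 011101*, 011110*, 011111*, 100001*, 100011*, 100100*, 100101*, 101000*, 101010*, 101111*, 110010*, 110110*, 111001*, 111100*, 111101*, 111111*
[col 1] -00001*, -00011*, -00101*, -01010, -01111*, -11100*, -11101*, -11111*, 0-0001*, 0-0011*, 0-0101*, 0-1011*, 0-1100*, 0-1101*, 0-1110*, 0-1111*, 00-010*, 00-011*, 00-101*, 000-01*, 0000-0*, 0000-1*, 00000-*, 00001-*, 001-10*, 001-11*, 00101-*, 0011-0*, 0011-1*, 00110-*, 00111-*, 01-011*, 01-101*, 01-111*, 010-01*, 010-11*, 0100-1*, 0101-1*, 011-11*, 0111-0*, 0111-1*, 01110-*, 01111-*, 1-1111*, 100-01*, 1000-1*, 10010-, 1010-0, 110-10, 111-01, 1111-1*, 11110-*
[col 2] --1111, -00-01, -000-1, -111-1, -1110-, 0--011, 0--101, 0-0-01, 0-00-1, 0-1-11, 0-11-0*, 0-11-1*, 0-110-*, 0-111-*, 00-01-, 0000--, 001-1-, 0011--*, 01--11, 01-1-1, 010--1, 0111--*
[col 3] 0-11--
Prime implicants: --1111, -00-01, -000-1, -01010, -111-1, -1110-, 0--011, 0--101, 0-0-01, 0-00-1, 0-1-11, 0-11--, 00-01-, 0000--, 001-1-, 01--11, 01-1-1, 010--1, 10010-, 1010-0, 110-10, 111-01
PI chart (minterm → PIs covering it):
  0 | 0000--  (sole → essential)
  1 | -00-01,-000-1,0-0-01,0-00-1,0000--
  2 | 00-01-,0000--
  3 | -000-1,0--011,0-00-1,00-01-,0000--
  5 | -00-01,0--101,0-0-01
  10 | -01010,00-01-,001-1-
  11 | 0--011,0-1-11,00-01-,001-1-
  12 | 0-11--  (sole → essential)
  14 | 0-11--,001-1-
  17 | 0-0-01,0-00-1,010--1
  19 | 0--011,0-00-1,01--11,010--1
  21 | 0--101,0-0-01,01-1-1,010--1
  23 | 01--11,01-1-1,010--1
  27 | 0--011,0-1-11,01--11
  28 | -1110-,0-11--
  29 | -111-1,-1110-,0--101,0-11--,01-1-1
  31 | --1111,-111-1,0-1-11,0-11--,01--11,01-1-1
  33 | -00-01,-000-1
  35 | -000-1  (sole → essential)
  36 | 10010-  (sole → essential)
  37 | -00-01,10010-
  40 | 1010-0  (sole → essential)
  42 | -01010,1010-0
  47 | --1111  (sole → essential)
  50 | 110-10  (sole → essential)
  54 | 110-10  (sole → essential)
  60 | -1110-  (sole → essential)
  61 | -111-1,-1110-,111-01
  63 | --1111,-111-1
Essential prime implicants: --1111, -000-1, -1110-, 0-11--, 0000--, 10010-, 1010-0, 110-10
Petrick residual → 0-0-01, 00-01-, 01--11
Minimum SOP uses 11 PIs: cdef + b'c'd'f + bcde' + a'c'e'f + a'cd + a'b'd'e + a'b'c'd' + a'bef + ab'c'de' + ab'cd'f' + abc'ef'

11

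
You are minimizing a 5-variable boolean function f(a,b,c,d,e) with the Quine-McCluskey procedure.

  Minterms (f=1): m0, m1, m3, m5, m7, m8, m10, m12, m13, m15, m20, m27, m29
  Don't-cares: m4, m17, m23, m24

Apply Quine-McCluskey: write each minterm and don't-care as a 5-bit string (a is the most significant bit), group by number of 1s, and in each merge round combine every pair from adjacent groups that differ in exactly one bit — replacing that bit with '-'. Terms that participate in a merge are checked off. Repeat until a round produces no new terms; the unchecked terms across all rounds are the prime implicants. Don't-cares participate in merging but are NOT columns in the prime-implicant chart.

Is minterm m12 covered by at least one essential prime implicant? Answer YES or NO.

NO

size-2^0 implicants → 00000(✓)  00001(✓)  00011(✓)  00100(✓)  00101(✓)  00111(✓)  01000(✓)  01010(✓)  01100(✓)  01101(✓)  01111(✓)  10001(✓)  10100(✓)  10111(✓)  11000(✓)  11011  11101(✓)
size-2^1 implicants → -0001  -0100  -0111  -1000  -1101  0-000(✓)  0-100(✓)  0-101(✓)  0-111(✓)  00-00(✓)  00-01(✓)  00-11(✓)  000-1(✓)  0000-(✓)  001-1(✓)  0010-(✓)  01-00(✓)  010-0  011-1(✓)  0110-(✓)
size-2^2 implicants → 0--00  0-1-1  0-10-  00--1  00-0-
Unchecked terms (primes): -0001, -0100, -0111, -1000, -1101, 0--00, 0-1-1, 0-10-, 00--1, 00-0-, 010-0, 11011
Minterm coverage:
  m0 ⊆ 0--00,00-0-
  m1 ⊆ -0001,00--1,00-0-
  m3 ⊆ 00--1 [E]
  m5 ⊆ 0-1-1,0-10-,00--1,00-0-
  m7 ⊆ -0111,0-1-1,00--1
  m8 ⊆ -1000,0--00,010-0
  m10 ⊆ 010-0 [E]
  m12 ⊆ 0--00,0-10-
  m13 ⊆ -1101,0-1-1,0-10-
  m15 ⊆ 0-1-1 [E]
  m20 ⊆ -0100 [E]
  m27 ⊆ 11011 [E]
  m29 ⊆ -1101 [E]
E = {-0100, -1101, 0-1-1, 00--1, 010-0, 11011}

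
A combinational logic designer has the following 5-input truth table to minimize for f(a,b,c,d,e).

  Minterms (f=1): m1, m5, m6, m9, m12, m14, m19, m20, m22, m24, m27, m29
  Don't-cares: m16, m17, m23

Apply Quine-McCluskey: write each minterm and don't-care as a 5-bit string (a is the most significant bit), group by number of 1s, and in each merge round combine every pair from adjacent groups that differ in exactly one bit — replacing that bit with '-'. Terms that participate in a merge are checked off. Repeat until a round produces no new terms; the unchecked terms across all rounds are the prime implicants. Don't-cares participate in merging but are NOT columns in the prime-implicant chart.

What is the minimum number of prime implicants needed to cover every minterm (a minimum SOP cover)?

[col 0] 00001*, 00101*, 00110*, 01001*, 01100*, 01110*, 10000*, 10001*, 10011*, 10100*, 10110*, 10111*, 11000*, 11011*, 11101
[col 1] -0001, -0110, 0-001, 0-110, 00-01, 011-0, 1-000, 1-011, 10-00, 10-11, 100-1, 1000-, 101-0, 1011-
Prime implicants: -0001, -0110, 0-001, 0-110, 00-01, 011-0, 1-000, 1-011, 10-00, 10-11, 100-1, 1000-, 101-0, 1011-, 11101
PI chart (minterm → PIs covering it):
  1 | -0001,0-001,00-01
  5 | 00-01  (sole → essential)
  6 | -0110,0-110
  9 | 0-001  (sole → essential)
  12 | 011-0  (sole → essential)
  14 | 0-110,011-0
  19 | 1-011,10-11,100-1
  20 | 10-00,101-0
  22 | -0110,101-0,1011-
  24 | 1-000  (sole → essential)
  27 | 1-011  (sole → essential)
  29 | 11101  (sole → essential)
Essential prime implicants: 0-001, 00-01, 011-0, 1-000, 1-011, 11101
Petrick residual → -0110, 10-00
Minimum SOP uses 8 PIs: b'cde' + a'c'd'e + a'b'd'e + a'bce' + ac'd'e' + ac'de + ab'd'e' + abcd'e

8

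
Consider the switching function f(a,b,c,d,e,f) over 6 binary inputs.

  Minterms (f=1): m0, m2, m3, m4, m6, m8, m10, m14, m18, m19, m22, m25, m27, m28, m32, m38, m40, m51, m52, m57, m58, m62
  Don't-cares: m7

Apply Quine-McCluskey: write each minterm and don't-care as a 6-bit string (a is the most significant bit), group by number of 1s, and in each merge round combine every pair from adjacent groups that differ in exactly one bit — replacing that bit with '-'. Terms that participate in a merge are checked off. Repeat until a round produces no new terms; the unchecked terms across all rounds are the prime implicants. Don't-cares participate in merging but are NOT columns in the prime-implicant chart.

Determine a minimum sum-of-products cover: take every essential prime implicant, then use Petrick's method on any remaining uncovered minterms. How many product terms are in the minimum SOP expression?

12

size-2^0 implicants → 000000(✓)  000010(✓)  000011(✓)  000100(✓)  000110(✓)  000111(✓)  001000(✓)  001010(✓)  001110(✓)  010010(✓)  010011(✓)  010110(✓)  011001(✓)  011011(✓)  011100  100000(✓)  100110(✓)  101000(✓)  110011(✓)  110100  111001(✓)  111010(✓)  111110(✓)
size-2^1 implicants → -00000(✓)  -00110  -01000(✓)  -10011  -11001  0-0010(✓)  0-0011(✓)  0-0110(✓)  00-000(✓)  00-010(✓)  00-110(✓)  000-00(✓)  000-10(✓)  000-11(✓)  0000-0(✓)  00001-(✓)  0001-0(✓)  00011-(✓)  001-10(✓)  0010-0(✓)  01-011  010-10(✓)  01001-(✓)  0110-1  10-000(✓)  111-10
size-2^2 implicants → -0-000  0-0-10  0-001-  00--10  00-0-0  000--0  000-1-
Unchecked terms (primes): -0-000, -00110, -10011, -11001, 0-0-10, 0-001-, 00--10, 00-0-0, 000--0, 000-1-, 01-011, 0110-1, 011100, 110100, 111-10
Minterm coverage:
  m0 ⊆ -0-000,00-0-0,000--0
  m2 ⊆ 0-0-10,0-001-,00--10,00-0-0,000--0,000-1-
  m3 ⊆ 0-001-,000-1-
  m4 ⊆ 000--0 [E]
  m6 ⊆ -00110,0-0-10,00--10,000--0,000-1-
  m8 ⊆ -0-000,00-0-0
  m10 ⊆ 00--10,00-0-0
  m14 ⊆ 00--10 [E]
  m18 ⊆ 0-0-10,0-001-
  m19 ⊆ -10011,0-001-,01-011
  m22 ⊆ 0-0-10 [E]
  m25 ⊆ -11001,0110-1
  m27 ⊆ 01-011,0110-1
  m28 ⊆ 011100 [E]
  m32 ⊆ -0-000 [E]
  m38 ⊆ -00110 [E]
  m40 ⊆ -0-000 [E]
  m51 ⊆ -10011 [E]
  m52 ⊆ 110100 [E]
  m57 ⊆ -11001 [E]
  m58 ⊆ 111-10 [E]
  m62 ⊆ 111-10 [E]
E = {-0-000, -00110, -10011, -11001, 0-0-10, 00--10, 000--0, 011100, 110100, 111-10}
Petrick residual → 0-001-, 01-011
Cover = b'd'e'f' + b'c'def' + bc'd'ef + bcd'e'f + a'c'ef' + a'c'd'e + a'b'ef' + a'b'c'f' + a'bd'ef + a'bcde'f' + abc'de'f' + abcef'  |cover|=12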